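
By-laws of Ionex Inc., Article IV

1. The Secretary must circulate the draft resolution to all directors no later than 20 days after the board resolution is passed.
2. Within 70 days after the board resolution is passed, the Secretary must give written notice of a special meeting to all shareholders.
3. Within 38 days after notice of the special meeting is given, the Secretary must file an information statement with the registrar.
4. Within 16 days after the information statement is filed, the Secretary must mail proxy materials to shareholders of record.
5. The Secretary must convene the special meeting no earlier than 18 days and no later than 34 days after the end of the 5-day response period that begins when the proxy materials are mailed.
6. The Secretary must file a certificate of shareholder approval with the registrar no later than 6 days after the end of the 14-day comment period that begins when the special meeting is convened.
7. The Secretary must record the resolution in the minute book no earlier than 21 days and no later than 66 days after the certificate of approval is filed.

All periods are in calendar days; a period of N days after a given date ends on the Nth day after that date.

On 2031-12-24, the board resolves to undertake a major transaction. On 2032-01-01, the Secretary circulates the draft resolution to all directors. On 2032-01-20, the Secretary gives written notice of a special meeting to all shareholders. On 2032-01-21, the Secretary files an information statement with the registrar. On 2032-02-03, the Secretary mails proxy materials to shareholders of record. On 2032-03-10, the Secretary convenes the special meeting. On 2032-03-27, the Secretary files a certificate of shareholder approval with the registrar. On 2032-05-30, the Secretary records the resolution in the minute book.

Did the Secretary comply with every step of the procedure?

Yes

(1) due by 2031-12-24 + 20 days = 2032-01-13; completed 2032-01-01, before the deadline.
(2) due by 2031-12-24 + 70 days = 2032-03-03; completed 2032-01-20, before the deadline.
(3) due by 2032-01-20 + 38 days = 2032-02-27; 2032-01-21 is within that limit.
(4) due by 2032-01-21 + 16 days = 2032-02-06; 2032-02-03 is within that limit.
(5) the permitted window runs from 2032-02-08 + 18 = 2032-02-26 to 2032-02-08 + 34 = 2032-03-13; done 2032-03-10, which is between those dates.
(6) due by 2032-03-24 + 6 days = 2032-03-30; 2032-03-27 is within that limit.
(7) the permitted window runs from 2032-03-27 + 21 = 2032-04-17 to 2032-03-27 + 66 = 2032-06-01; 2032-05-30 falls inside that range.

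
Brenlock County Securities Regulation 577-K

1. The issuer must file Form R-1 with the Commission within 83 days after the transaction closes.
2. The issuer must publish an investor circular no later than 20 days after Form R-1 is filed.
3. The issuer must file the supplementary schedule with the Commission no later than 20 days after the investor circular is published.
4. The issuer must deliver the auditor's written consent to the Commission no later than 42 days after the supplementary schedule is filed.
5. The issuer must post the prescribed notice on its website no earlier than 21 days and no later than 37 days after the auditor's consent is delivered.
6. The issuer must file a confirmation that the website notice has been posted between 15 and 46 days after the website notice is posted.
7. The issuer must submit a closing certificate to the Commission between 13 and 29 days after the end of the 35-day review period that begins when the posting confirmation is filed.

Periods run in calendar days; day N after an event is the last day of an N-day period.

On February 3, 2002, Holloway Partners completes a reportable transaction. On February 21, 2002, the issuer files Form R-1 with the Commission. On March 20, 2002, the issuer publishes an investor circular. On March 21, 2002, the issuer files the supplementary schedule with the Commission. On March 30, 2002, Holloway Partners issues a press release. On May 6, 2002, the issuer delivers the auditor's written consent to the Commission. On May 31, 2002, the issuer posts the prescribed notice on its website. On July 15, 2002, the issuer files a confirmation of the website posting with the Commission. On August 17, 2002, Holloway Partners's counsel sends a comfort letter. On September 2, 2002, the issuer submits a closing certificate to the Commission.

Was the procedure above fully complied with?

No

(1) due by February 3, 2002 + 83 days = April 27, 2002; completed February 21, 2002, before the deadline.
(2) due by February 21, 2002 + 20 days = March 13, 2002; not done until March 20, 2002, 7 days after the deadline.
The procedure was therefore not followed at step 2.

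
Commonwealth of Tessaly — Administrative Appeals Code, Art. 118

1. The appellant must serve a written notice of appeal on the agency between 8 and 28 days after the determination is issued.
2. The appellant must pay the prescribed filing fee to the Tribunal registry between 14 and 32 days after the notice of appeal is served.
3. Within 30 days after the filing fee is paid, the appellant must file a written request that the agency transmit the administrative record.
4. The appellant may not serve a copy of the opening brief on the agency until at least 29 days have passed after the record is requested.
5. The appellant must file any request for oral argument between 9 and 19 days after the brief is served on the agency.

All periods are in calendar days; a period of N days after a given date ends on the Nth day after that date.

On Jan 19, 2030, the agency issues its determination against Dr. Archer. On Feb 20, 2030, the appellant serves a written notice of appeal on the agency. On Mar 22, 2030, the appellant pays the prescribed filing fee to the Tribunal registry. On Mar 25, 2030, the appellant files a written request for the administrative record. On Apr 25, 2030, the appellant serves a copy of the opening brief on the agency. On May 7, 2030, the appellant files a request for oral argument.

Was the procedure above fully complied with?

No

(1) the permitted window runs from Jan 19, 2030 + 8 = Jan 27, 2030 to Jan 19, 2030 + 28 = Feb 16, 2030; done Feb 20, 2030 — 4 days after the window closed.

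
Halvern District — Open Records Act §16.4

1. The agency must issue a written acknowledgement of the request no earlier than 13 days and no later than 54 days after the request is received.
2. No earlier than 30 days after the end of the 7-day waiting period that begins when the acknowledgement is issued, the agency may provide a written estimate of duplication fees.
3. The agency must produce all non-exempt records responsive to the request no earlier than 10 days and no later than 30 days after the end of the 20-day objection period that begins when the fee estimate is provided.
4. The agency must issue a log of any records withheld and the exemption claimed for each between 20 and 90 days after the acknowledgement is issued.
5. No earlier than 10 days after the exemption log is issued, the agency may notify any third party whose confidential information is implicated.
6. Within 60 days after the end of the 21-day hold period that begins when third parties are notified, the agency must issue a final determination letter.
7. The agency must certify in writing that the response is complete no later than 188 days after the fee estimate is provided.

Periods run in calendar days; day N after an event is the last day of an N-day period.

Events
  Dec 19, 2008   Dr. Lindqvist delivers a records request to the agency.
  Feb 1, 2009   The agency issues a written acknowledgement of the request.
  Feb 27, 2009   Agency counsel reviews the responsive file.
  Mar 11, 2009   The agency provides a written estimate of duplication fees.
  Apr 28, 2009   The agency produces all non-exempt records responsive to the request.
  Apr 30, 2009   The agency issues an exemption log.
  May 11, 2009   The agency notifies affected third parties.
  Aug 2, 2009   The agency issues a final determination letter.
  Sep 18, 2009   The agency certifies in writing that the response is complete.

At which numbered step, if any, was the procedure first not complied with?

Step 1: the window is 13–54 days after Dec 19, 2008 (when the request is received), so Jan 1, 2009 through Feb 11, 2009; done Feb 1, 2009 — within the window.
Step 2: the earliest permitted date is 30 days after Feb 8, 2009 (end of the 7-day waiting period, which began when the acknowledgement is issued on Feb 1, 2009), i.e. Mar 10, 2009; done Mar 11, 2009 — permitted.
Step 3: the window is 10–30 days after Mar 31, 2009 (end of the 20-day objection period, which began when the fee estimate is provided on Mar 11, 2009), so Apr 10, 2009 through Apr 30, 2009; done Apr 28, 2009 — within the window.
Step 4: the window is 20–90 days after Feb 1, 2009 (when the acknowledgement is issued), so Feb 21, 2009 through May 2, 2009; done Apr 30, 2009 — within the window.
Step 5: the earliest permitted date is 10 days after Apr 30, 2009 (when the exemption log is issued), i.e. May 10, 2009; done May 11, 2009, after the minimum wait.
Step 6: 60 days after Jun 1, 2009 (end of the 21-day hold period, which began when third parties are notified on May 11, 2009) is Jul 31, 2009; Aug 2, 2009 misses that deadline by 2 days.

Step 6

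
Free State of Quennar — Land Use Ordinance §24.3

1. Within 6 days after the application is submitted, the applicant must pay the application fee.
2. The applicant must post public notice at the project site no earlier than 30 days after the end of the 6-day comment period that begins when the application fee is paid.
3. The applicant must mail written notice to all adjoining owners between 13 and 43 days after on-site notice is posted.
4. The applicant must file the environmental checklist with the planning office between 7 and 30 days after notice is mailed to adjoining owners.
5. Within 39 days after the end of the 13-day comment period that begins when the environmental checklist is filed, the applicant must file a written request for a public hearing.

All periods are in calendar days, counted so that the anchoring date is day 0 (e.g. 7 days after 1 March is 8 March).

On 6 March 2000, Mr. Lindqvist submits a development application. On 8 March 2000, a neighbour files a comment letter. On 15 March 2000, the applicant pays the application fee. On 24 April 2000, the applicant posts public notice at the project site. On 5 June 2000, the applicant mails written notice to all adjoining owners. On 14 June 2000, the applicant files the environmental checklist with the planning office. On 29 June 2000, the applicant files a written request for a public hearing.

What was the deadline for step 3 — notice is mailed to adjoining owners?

Step 3 runs from 24 April 2000, when on-site notice is posted. The window is 13–43 days after 24 April 2000; it closes on 6 June 2000.

6 June 2000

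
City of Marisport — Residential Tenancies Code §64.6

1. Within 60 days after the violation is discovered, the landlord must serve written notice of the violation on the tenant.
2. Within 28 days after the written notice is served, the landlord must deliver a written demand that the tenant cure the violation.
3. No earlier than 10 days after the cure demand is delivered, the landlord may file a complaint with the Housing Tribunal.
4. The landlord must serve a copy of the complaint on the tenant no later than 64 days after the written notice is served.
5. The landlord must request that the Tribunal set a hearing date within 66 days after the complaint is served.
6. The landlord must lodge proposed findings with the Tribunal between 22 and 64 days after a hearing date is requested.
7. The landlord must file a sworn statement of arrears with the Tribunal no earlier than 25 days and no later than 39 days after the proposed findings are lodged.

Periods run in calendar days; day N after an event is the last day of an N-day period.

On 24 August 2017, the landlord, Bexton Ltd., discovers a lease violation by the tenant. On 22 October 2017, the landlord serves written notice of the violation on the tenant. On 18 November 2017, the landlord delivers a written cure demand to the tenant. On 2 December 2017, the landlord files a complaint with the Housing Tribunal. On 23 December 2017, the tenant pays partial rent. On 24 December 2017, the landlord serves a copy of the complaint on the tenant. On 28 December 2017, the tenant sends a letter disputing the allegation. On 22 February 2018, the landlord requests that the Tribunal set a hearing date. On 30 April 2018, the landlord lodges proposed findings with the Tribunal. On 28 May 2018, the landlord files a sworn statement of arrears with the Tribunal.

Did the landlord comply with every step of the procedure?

No

Step 1 — counting 60 days from 24 August 2017 (when the violation is discovered) gives a deadline of 23 October 2017; 22 October 2017 is within that limit.
Step 2 — counting 28 days from 22 October 2017 (when the written notice is served) gives a deadline of 19 November 2017; 18 November 2017 is within that limit.
Step 3 — must wait 10 days from 18 November 2017 (when the cure demand is delivered), so not before 28 November 2017; 2 December 2017 is on or after that date.
Step 4 — counting 64 days from 22 October 2017 (when the written notice is served) gives a deadline of 25 December 2017; 24 December 2017 is within that limit.
Step 5 — counting 66 days from 24 December 2017 (when the complaint is served) gives a deadline of 28 February 2018; completed 22 February 2018, before the deadline.
Step 6 — 22 and 64 days from 22 February 2018 (when a hearing date is requested) are 16 March 2018 and 27 April 2018 respectively; done 30 April 2018 — 3 days after the window closed.
No need to go further; step 6 was not satisfied.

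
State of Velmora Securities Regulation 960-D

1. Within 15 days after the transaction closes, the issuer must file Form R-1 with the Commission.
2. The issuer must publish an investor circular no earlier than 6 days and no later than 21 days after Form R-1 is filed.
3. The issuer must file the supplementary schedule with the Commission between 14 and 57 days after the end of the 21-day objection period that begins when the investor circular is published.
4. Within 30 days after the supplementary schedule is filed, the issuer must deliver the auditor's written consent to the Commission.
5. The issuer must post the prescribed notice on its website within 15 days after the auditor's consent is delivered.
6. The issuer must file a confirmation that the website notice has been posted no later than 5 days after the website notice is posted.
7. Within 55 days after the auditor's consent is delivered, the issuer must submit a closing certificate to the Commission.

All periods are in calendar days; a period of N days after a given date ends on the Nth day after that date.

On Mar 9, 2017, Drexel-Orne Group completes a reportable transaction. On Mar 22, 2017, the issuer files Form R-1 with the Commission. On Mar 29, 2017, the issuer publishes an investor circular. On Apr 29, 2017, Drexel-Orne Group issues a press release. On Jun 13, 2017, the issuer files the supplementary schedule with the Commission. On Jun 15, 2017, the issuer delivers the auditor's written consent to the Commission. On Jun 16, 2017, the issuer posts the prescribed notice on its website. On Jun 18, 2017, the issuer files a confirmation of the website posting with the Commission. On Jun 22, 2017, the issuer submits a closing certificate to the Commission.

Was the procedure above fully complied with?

Yes

(1) due by Mar 9, 2017 + 15 days = Mar 24, 2017; completed Mar 22, 2017, before the deadline.
(2) the permitted window runs from Mar 22, 2017 + 6 = Mar 28, 2017 to Mar 22, 2017 + 21 = Apr 12, 2017; done Mar 29, 2017 — within the window.
(3) the permitted window runs from Apr 19, 2017 + 14 = May 3, 2017 to Apr 19, 2017 + 57 = Jun 15, 2017; done Jun 13, 2017 — within the window.
(4) due by Jun 13, 2017 + 30 days = Jul 13, 2017; completed Jun 15, 2017, before the deadline.
(5) due by Jun 15, 2017 + 15 days = Jun 30, 2017; Jun 16, 2017 is within that limit.
(6) due by Jun 16, 2017 + 5 days = Jun 21, 2017; completed Jun 18, 2017, before the deadline.
(7) due by Jun 15, 2017 + 55 days = Aug 9, 2017; completed Jun 22, 2017, before the deadline.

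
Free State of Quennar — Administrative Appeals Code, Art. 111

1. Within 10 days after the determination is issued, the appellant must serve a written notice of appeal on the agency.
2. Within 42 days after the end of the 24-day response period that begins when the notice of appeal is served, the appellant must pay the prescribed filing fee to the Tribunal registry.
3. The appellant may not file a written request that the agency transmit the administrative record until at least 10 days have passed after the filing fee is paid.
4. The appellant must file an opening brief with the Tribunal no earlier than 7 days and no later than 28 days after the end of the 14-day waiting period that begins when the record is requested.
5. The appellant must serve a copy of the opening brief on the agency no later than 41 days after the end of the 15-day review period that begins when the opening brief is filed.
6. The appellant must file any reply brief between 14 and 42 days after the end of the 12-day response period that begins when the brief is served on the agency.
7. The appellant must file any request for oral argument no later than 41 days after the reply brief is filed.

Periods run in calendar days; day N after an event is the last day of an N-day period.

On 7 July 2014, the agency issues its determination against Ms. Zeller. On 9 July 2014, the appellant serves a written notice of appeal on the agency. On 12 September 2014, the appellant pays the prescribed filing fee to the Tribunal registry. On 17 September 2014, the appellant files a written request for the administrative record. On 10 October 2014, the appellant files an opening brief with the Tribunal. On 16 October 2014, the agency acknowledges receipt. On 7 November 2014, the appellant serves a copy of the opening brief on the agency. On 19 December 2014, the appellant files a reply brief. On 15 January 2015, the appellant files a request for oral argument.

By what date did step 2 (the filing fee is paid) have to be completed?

13 September 2014

The notice of appeal is served on 9 July 2014; the 24-day response period therefore ends 2 August 2014, and step 2 runs from that date. 42 days after 2 August 2014 is 13 September 2014.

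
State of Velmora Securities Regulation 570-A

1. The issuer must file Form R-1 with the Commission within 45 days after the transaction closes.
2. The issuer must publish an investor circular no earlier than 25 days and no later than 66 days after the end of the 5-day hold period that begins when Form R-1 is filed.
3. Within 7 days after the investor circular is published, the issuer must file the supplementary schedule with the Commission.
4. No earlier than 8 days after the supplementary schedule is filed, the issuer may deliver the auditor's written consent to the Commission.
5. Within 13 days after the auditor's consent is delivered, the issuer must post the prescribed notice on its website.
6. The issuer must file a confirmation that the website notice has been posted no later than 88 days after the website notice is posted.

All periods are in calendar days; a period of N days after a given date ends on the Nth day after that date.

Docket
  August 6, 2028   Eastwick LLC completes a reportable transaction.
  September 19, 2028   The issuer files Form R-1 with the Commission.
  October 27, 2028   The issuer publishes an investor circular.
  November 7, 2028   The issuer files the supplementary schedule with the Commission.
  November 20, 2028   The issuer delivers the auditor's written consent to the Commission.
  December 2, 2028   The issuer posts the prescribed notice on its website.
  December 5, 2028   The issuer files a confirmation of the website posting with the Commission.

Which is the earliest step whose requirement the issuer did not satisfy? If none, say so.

Step 3

Step 1: 45 days after August 6, 2028 (when the transaction closes) is September 20, 2028; completed September 19, 2028, before the deadline.
Step 2: the window is 25–66 days after September 24, 2028 (end of the 5-day hold period, which began when Form R-1 is filed on September 19, 2028), so October 19, 2028 through November 29, 2028; done October 27, 2028, which is between those dates.
Step 3: 7 days after October 27, 2028 (when the investor circular is published) is November 3, 2028; done November 7, 2028 — 4 days late.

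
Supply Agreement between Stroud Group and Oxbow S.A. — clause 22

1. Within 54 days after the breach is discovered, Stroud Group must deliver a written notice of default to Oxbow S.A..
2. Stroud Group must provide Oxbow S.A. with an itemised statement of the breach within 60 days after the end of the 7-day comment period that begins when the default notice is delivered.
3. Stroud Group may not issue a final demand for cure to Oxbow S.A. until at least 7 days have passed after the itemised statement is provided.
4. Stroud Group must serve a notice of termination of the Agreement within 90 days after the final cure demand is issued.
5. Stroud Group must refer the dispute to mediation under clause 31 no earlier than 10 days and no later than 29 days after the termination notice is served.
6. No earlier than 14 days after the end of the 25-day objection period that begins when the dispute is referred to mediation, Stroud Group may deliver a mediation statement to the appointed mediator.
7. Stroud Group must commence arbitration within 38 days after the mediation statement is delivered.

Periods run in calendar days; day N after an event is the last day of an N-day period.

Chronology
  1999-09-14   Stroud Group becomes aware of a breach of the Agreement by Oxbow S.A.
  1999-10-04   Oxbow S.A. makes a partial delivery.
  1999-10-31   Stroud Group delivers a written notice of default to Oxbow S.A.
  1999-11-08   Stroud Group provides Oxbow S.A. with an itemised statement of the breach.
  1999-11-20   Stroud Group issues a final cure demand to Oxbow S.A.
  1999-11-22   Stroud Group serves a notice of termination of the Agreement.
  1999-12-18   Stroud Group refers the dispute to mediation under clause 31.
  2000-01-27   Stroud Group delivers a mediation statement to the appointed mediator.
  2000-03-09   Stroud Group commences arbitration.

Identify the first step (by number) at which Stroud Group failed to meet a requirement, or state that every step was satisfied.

(1) due by 1999-09-14 + 54 days = 1999-11-07; done 1999-10-31 — timely.
(2) due by 1999-11-07 + 60 days = 2000-01-06; done 1999-11-08 — timely.
(3) permitted from 1999-11-08 + 7 days = 1999-11-15 onward; done 1999-11-20, after the minimum wait.
(4) due by 1999-11-20 + 90 days = 2000-02-18; completed 1999-11-22, before the deadline.
(5) the permitted window runs from 1999-11-22 + 10 = 1999-12-02 to 1999-11-22 + 29 = 1999-12-21; done 1999-12-18 — within the window.
(6) permitted from 2000-01-12 + 14 days = 2000-01-26 onward; done 2000-01-27, after the minimum wait.
(7) due by 2000-01-27 + 38 days = 2000-03-05; done 2000-03-09 — 4 days late.
The procedure was therefore not followed at step 7.

Step 7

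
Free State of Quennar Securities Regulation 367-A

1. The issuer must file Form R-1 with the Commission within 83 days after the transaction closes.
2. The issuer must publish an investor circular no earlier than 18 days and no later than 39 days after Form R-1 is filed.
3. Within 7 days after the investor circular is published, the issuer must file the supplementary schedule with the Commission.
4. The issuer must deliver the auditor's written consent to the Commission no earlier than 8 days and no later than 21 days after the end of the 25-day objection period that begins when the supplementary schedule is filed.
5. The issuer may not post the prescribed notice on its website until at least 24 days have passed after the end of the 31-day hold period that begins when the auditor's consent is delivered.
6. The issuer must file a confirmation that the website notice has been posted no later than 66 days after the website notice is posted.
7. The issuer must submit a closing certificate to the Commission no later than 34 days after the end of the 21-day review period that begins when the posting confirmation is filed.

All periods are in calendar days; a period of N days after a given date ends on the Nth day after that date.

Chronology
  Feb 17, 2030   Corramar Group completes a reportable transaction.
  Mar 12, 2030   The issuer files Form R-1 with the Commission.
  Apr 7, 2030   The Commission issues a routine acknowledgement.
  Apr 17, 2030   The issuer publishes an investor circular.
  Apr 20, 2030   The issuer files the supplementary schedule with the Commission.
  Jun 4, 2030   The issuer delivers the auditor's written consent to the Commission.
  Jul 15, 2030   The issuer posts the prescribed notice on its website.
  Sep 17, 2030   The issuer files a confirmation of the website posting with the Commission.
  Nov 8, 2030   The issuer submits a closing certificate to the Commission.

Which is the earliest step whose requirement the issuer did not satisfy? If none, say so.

Step 1: 83 days after Feb 17, 2030 (when the transaction closes) is May 11, 2030; done Mar 12, 2030 — timely.
Step 2: the window is 18–39 days after Mar 12, 2030 (when Form R-1 is filed), so Mar 30, 2030 through Apr 20, 2030; done Apr 17, 2030 — within the window.
Step 3: 7 days after Apr 17, 2030 (when the investor circular is published) is Apr 24, 2030; Apr 20, 2030 is within that limit.
Step 4: the window is 8–21 days after May 15, 2030 (end of the 25-day objection period, which began when the supplementary schedule is filed on Apr 20, 2030), so May 23, 2030 through Jun 5, 2030; Jun 4, 2030 falls inside that range.
Step 5: the earliest permitted date is 24 days after Jul 5, 2030 (end of the 31-day hold period, which began when the auditor's consent is delivered on Jun 4, 2030), i.e. Jul 29, 2030; Jul 15, 2030 is 14 days before the earliest permitted date.

Step 5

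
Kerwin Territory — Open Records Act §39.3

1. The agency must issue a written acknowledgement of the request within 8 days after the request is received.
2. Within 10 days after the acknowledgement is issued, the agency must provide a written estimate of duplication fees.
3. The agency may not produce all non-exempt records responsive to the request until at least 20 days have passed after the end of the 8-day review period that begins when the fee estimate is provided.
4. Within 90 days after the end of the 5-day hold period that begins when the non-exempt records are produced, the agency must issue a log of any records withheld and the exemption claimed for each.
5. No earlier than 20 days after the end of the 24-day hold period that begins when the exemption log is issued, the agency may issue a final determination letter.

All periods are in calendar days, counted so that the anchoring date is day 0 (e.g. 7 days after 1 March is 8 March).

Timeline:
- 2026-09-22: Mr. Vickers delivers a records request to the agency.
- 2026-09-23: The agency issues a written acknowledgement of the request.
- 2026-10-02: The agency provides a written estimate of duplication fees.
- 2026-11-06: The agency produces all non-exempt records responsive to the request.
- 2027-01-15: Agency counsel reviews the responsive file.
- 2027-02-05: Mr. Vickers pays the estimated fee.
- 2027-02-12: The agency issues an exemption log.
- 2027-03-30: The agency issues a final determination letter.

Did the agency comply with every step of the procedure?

No

Step 1 — counting 8 days from 2026-09-22 (when the request is received) gives a deadline of 2026-09-30; done 2026-09-23 — timely.
Step 2 — counting 10 days from 2026-09-23 (when the acknowledgement is issued) gives a deadline of 2026-10-03; done 2026-10-02 — timely.
Step 3 — must wait 20 days from 2026-10-10 (end of the 8-day review period, which began when the fee estimate is provided on 2026-10-02), so not before 2026-10-30; done 2026-11-06, after the minimum wait.
Step 4 — counting 90 days from 2026-11-11 (end of the 5-day hold period, which began when the non-exempt records are produced on 2026-11-06) gives a deadline of 2027-02-09; not done until 2027-02-12, 3 days after the deadline.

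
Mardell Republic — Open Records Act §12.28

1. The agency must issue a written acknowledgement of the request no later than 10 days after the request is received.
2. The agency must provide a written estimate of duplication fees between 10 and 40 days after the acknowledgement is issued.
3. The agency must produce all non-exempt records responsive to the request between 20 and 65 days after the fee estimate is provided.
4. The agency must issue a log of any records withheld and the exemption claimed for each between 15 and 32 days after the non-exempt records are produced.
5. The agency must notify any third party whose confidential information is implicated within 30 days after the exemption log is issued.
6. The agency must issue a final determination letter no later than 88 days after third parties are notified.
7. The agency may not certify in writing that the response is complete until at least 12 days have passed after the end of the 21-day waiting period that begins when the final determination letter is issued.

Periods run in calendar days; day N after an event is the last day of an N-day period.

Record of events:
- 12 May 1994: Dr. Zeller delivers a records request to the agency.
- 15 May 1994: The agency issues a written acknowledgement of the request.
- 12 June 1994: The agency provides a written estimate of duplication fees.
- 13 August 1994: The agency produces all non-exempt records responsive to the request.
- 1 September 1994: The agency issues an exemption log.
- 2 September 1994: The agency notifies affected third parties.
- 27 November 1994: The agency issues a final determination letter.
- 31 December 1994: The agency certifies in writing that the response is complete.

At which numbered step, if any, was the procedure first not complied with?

(1) due by 12 May 1994 + 10 days = 22 May 1994; completed 15 May 1994, before the deadline.
(2) the permitted window runs from 15 May 1994 + 10 = 25 May 1994 to 15 May 1994 + 40 = 24 June 1994; 12 June 1994 falls inside that range.
(3) the permitted window runs from 12 June 1994 + 20 = 2 July 1994 to 12 June 1994 + 65 = 16 August 1994; done 13 August 1994 — within the window.
(4) the permitted window runs from 13 August 1994 + 15 = 28 August 1994 to 13 August 1994 + 32 = 14 September 1994; done 1 September 1994 — within the window.
(5) due by 1 September 1994 + 30 days = 1 October 1994; 2 September 1994 is within that limit.
(6) due by 2 September 1994 + 88 days = 29 November 1994; done 27 November 1994 — timely.
(7) permitted from 18 December 1994 + 12 days = 30 December 1994 onward; done 31 December 1994, after the minimum wait.

None — every step was satisfied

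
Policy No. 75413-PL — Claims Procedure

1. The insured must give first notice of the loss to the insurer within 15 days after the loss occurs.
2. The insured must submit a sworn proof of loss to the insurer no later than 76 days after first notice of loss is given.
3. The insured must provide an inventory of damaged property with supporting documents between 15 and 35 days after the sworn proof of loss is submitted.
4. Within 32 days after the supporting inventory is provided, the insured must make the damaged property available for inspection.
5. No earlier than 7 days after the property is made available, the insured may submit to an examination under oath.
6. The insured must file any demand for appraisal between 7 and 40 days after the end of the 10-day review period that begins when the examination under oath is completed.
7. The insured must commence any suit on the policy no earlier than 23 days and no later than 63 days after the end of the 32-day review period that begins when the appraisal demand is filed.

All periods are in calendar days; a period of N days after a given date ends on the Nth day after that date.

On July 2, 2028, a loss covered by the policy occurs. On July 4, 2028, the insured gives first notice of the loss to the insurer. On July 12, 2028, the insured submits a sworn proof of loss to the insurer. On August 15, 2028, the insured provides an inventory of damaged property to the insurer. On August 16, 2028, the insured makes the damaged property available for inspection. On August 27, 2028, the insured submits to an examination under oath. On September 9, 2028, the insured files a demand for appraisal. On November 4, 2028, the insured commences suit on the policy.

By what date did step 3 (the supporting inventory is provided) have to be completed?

August 16, 2028

Step 3 runs from July 12, 2028, when the sworn proof of loss is submitted. The window is 15–35 days after July 12, 2028; it closes on August 16, 2028.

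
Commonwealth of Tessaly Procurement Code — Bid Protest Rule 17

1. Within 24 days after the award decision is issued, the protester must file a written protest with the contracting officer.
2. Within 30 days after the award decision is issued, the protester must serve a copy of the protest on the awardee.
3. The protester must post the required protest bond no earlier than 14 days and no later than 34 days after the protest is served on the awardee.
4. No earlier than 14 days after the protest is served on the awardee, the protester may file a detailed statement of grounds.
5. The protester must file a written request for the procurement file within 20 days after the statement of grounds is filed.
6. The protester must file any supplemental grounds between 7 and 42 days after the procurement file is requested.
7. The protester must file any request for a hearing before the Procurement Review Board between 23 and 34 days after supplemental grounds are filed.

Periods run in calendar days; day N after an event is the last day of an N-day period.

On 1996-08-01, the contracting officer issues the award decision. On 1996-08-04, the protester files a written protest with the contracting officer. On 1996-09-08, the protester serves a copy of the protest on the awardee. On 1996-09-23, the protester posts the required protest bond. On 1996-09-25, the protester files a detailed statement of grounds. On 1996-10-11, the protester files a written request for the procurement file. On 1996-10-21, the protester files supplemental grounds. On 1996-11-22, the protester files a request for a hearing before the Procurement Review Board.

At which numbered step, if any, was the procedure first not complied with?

Step 1: 24 days after 1996-08-01 (when the award decision is issued) is 1996-08-25; 1996-08-04 is within that limit.
Step 2: 30 days after 1996-08-01 (when the award decision is issued) is 1996-08-31; 1996-09-08 misses that deadline by 8 days.

Step 2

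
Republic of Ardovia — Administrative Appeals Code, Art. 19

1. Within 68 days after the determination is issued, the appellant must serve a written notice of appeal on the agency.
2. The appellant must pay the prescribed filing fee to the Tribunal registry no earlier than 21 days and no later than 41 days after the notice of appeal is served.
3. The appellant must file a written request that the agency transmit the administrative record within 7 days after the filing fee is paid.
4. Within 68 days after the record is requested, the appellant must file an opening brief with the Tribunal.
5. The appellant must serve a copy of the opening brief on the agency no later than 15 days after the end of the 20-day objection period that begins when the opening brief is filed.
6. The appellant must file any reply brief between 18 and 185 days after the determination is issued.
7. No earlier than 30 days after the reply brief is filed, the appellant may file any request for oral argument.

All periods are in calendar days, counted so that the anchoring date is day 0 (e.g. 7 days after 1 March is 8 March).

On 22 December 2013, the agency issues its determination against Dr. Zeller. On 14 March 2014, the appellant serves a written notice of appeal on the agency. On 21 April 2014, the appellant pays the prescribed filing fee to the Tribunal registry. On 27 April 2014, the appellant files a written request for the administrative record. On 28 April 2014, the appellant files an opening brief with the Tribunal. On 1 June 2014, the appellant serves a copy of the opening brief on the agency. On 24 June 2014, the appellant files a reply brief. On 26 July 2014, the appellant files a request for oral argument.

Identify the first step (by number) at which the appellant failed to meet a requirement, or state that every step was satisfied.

(1) due by 22 December 2013 + 68 days = 28 February 2014; done 14 March 2014 — 14 days late.

Step 1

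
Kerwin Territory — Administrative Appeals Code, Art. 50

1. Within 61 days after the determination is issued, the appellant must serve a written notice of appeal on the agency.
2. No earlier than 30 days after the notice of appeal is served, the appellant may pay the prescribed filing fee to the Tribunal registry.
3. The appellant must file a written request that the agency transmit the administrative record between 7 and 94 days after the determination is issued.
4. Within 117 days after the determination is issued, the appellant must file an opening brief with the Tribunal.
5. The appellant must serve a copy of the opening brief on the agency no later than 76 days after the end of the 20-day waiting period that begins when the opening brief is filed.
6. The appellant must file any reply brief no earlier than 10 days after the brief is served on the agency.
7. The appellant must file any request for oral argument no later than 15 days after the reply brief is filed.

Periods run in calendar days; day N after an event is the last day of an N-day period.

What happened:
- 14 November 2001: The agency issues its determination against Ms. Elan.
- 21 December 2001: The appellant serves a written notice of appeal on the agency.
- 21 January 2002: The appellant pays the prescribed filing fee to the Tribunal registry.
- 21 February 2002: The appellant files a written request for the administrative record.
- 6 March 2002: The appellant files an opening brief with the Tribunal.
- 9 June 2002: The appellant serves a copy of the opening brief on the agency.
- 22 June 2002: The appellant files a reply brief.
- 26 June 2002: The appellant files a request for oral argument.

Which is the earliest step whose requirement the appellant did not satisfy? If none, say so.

Step 1: 61 days after 14 November 2001 (when the determination is issued) is 14 January 2002; completed 21 December 2001, before the deadline.
Step 2: the earliest permitted date is 30 days after 21 December 2001 (when the notice of appeal is served), i.e. 20 January 2002; 21 January 2002 is on or after that date.
Step 3: the window is 7–94 days after 14 November 2001 (when the determination is issued), so 21 November 2001 through 16 February 2002; done 21 February 2002 — 5 days after the window closed.
The procedure was therefore not followed at step 3.

Step 3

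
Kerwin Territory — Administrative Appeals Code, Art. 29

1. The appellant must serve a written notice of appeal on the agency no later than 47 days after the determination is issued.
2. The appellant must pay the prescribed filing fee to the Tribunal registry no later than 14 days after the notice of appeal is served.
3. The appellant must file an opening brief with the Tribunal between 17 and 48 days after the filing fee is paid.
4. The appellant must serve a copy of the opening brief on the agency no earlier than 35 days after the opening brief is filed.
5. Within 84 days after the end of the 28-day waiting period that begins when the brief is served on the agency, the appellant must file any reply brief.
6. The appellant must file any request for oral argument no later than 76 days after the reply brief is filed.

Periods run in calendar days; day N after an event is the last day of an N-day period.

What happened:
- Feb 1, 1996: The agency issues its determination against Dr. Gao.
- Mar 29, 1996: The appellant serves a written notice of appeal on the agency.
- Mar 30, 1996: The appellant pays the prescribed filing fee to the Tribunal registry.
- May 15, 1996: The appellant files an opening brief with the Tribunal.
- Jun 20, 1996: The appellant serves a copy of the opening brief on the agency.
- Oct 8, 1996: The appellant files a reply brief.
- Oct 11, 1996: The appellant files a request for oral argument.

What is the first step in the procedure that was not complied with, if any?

Step 1

Step 1: 47 days after Feb 1, 1996 (when the determination is issued) is Mar 19, 1996; not done until Mar 29, 1996, 10 days after the deadline.
No need to go further; step 1 was not satisfied.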